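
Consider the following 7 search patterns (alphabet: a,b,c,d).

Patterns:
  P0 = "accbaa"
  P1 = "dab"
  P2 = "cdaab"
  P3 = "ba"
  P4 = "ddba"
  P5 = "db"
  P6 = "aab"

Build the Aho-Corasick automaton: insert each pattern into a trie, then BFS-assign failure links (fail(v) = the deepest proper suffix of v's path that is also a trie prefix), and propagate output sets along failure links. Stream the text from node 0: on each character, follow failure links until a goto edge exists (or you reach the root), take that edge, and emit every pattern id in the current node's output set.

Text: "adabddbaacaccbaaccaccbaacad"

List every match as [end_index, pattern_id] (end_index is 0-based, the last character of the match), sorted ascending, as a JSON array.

Build:
Trie nodes:
  n0 'ε': a→1 b→15 c→10 d→7
  n1 'a': a→21 c→2
  n2 'ac': c→3
  n3 'acc': b→4
  n4 'accb': a→5
  n5 'accba': a→6
  n6 'accbaa': ·  ←P0
  n7 'd': a→8 b→20 d→17
  n8 'da': b→9
  n9 'dab': ·  ←P1
  n10 'c': d→11
  n11 'cd': a→12
  n12 'cda': a→13
  n13 'cdaa': b→14
  n14 'cdaab': ·  ←P2
  n15 'b': a→16
  n16 'ba': ·  ←P3
  n17 'dd': b→18
  n18 'ddb': a→19
  n19 'ddba': ·  ←P4
  n20 'db': ·  ←P5
  n21 'aa': b→22
  n22 'aab': ·  ←P6

Failure links (BFS by depth):
  fail(1) 'a': from fail(0)=0 chase 'a': 0 ⇒ 0;  out=∅∪out(0)=∅
  fail(7) 'd': from fail(0)=0 chase 'd': 0 ⇒ 0;  out=∅∪out(0)=∅
  fail(10) 'c': from fail(0)=0 chase 'c': 0 ⇒ 0;  out=∅∪out(0)=∅
  fail(15) 'b': from fail(0)=0 chase 'b': 0 ⇒ 0;  out=∅∪out(0)=∅
  fail(2) 'ac': from fail(1)=0 chase 'c': 0 ⇒ 10;  out=∅∪out(10)=∅
  fail(8) 'da': from fail(7)=0 chase 'a': 0 ⇒ 1;  out=∅∪out(1)=∅
  fail(11) 'cd': from fail(10)=0 chase 'd': 0 ⇒ 7;  out=∅∪out(7)=∅
  fail(16) 'ba': from fail(15)=0 chase 'a': 0 ⇒ 1;  out={3}∪out(1)={3}
  fail(17) 'dd': from fail(7)=0 chase 'd': 0 ⇒ 7;  out=∅∪out(7)=∅
  fail(20) 'db': from fail(7)=0 chase 'b': 0 ⇒ 15;  out={5}∪out(15)={5}
  fail(21) 'aa': from fail(1)=0 chase 'a': 0 ⇒ 1;  out=∅∪out(1)=∅
  fail(3) 'acc': from fail(2)=10 chase 'c': 10→0 ⇒ 10;  out=∅∪out(10)=∅
  fail(9) 'dab': from fail(8)=1 chase 'b': 1→0 ⇒ 15;  out={1}∪out(15)={1}
  fail(12) 'cda': from fail(11)=7 chase 'a': 7 ⇒ 8;  out=∅∪out(8)=∅
  fail(18) 'ddb': from fail(17)=7 chase 'b': 7 ⇒ 20;  out=∅∪out(20)={5}
  fail(22) 'aab': from fail(21)=1 chase 'b': 1→0 ⇒ 15;  out={6}∪out(15)={6}
  fail(4) 'accb': from fail(3)=10 chase 'b': 10→0 ⇒ 15;  out=∅∪out(15)=∅
  fail(13) 'cdaa': from fail(12)=8 chase 'a': 8→1 ⇒ 21;  out=∅∪out(21)=∅
  fail(19) 'ddba': from fail(18)=20 chase 'a': 20→15 ⇒ 16;  out={4}∪out(16)={3,4}
  fail(5) 'accba': from fail(4)=15 chase 'a': 15 ⇒ 16;  out=∅∪out(16)={3}
  fail(14) 'cdaab': from fail(13)=21 chase 'b': 21 ⇒ 22;  out={2}∪out(22)={2,6}
  fail(6) 'accbaa': from fail(5)=16 chase 'a': 16→1 ⇒ 21;  out={0}∪out(21)={0}

Text stream:
[0] read 'a'  n0⇒n1
[1] read 'd'  n1⇒n7 ·f
[2] read 'a'  n7⇒n8
[3] read 'b'  n8⇒n9  emit P1@[1:3]
[4] read 'd'  n9⇒n7 ·f
[5] read 'd'  n7⇒n17
[6] read 'b'  n17⇒n18  emit P5@[5:6]
[7] read 'a'  n18⇒n19  emit P3@[6:7],P4@[4:7]
[8] read 'a'  n19⇒n21 ·f
[9] read 'c'  n21⇒n2 ·f
[10] read 'a'  n2⇒n1 ·f
[11] read 'c'  n1⇒n2
[12] read 'c'  n2⇒n3
[13] read 'b'  n3⇒n4
[14] read 'a'  n4⇒n5  emit P3@[13:14]
[15] read 'a'  n5⇒n6  emit P0@[10:15]
[16] read 'c'  n6⇒n2 ·f
[17] read 'c'  n2⇒n3
[18] read 'a'  n3⇒n1 ·f
[19] read 'c'  n1⇒n2
[20] read 'c'  n2⇒n3
[21] read 'b'  n3⇒n4
[22] read 'a'  n4⇒n5  emit P3@[21:22]
[23] read 'a'  n5⇒n6  emit P0@[18:23]
[24] read 'c'  n6⇒n2 ·f
[25] read 'a'  n2⇒n1 ·f
[26] read 'd'  n1⇒n7 ·f

Result: [[3,1],[6,5],[7,3],[7,4],[14,3],[15,0],[22,3],[23,0]]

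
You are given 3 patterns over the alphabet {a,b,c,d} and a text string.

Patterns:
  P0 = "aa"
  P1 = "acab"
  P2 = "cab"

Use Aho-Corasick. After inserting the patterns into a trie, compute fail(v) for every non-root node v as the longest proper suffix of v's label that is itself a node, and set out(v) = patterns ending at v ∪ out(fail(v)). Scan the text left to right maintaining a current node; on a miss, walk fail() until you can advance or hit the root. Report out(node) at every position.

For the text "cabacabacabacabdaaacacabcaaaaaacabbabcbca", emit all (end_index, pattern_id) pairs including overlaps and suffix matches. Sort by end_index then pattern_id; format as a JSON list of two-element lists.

Construct AC machine:
Trie (insert patterns):
  n0 'ε': a→1 c→6
  n1 'a': a→2 c→3
  n2 'aa': ·  ←P0
  n3 'ac': a→4
  n4 'aca': b→5
  n5 'acab': ·  ←P1
  n6 'c': a→7
  n7 'ca': b→8
  n8 'cab': ·  ←P2

Failure links (BFS by depth):
  fail(1) 'a': from fail(0)=0 chase 'a': 0 ⇒ 0;  out=∅∪out(0)=∅
  fail(6) 'c': from fail(0)=0 chase 'c': 0 ⇒ 0;  out=∅∪out(0)=∅
  fail(2) 'aa': from fail(1)=0 chase 'a': 0 ⇒ 1;  out={0}∪out(1)={0}
  fail(3) 'ac': from fail(1)=0 chase 'c': 0 ⇒ 6;  out=∅∪out(6)=∅
  fail(7) 'ca': from fail(6)=0 chase 'a': 0 ⇒ 1;  out=∅∪out(1)=∅
  fail(4) 'aca': from fail(3)=6 chase 'a': 6 ⇒ 7;  out=∅∪out(7)=∅
  fail(8) 'cab': from fail(7)=1 chase 'b': 1→0 ⇒ 0;  out={2}∪out(0)={2}
  fail(5) 'acab': from fail(4)=7 chase 'b': 7 ⇒ 8;  out={1}∪out(8)={1,2}

Scan:
[0] read 'c'  n0⇒n6
[1] read 'a'  n6⇒n7
[2] read 'b'  n7⇒n8  ** P2@[0:2]
[3] read 'a'  n8⇒n1 (fail-walked)
[4] read 'c'  n1⇒n3
[5] read 'a'  n3⇒n4
[6] read 'b'  n4⇒n5  ** P1@[3:6],P2@[4:6]
[7] read 'a'  n5⇒n1 (fail-walked)
[8] read 'c'  n1⇒n3
[9] read 'a'  n3⇒n4
[10] read 'b'  n4⇒n5  ** P1@[7:10],P2@[8:10]
[11] read 'a'  n5⇒n1 (fail-walked)
[12] read 'c'  n1⇒n3
[13] read 'a'  n3⇒n4
[14] read 'b'  n4⇒n5  ** P1@[11:14],P2@[12:14]
[15] read 'd'  n5⇒n0 (fail-walked)
[16] read 'a'  n0⇒n1
[17] read 'a'  n1⇒n2  ** P0@[16:17]
[18] read 'a'  n2⇒n2 (fail-walked)  ** P0@[17:18]
[19] read 'c'  n2⇒n3 (fail-walked)
[20] read 'a'  n3⇒n4
[21] read 'c'  n4⇒n3 (fail-walked)
[22] read 'a'  n3⇒n4
[23] read 'b'  n4⇒n5  ** P1@[20:23],P2@[21:23]
[24] read 'c'  n5⇒n6 (fail-walked)
[25] read 'a'  n6⇒n7
[26] read 'a'  n7⇒n2 (fail-walked)  ** P0@[25:26]
[27] read 'a'  n2⇒n2 (fail-walked)  ** P0@[26:27]
[28] read 'a'  n2⇒n2 (fail-walked)  ** P0@[27:28]
[29] read 'a'  n2⇒n2 (fail-walked)  ** P0@[28:29]
[30] read 'a'  n2⇒n2 (fail-walked)  ** P0@[29:30]
[31] read 'c'  n2⇒n3 (fail-walked)
[32] read 'a'  n3⇒n4
[33] read 'b'  n4⇒n5  ** P1@[30:33],P2@[31:33]
[34] read 'b'  n5⇒n0 (fail-walked)
[35] read 'a'  n0⇒n1
[36] read 'b'  n1⇒n0 (fail-walked)
[37] read 'c'  n0⇒n6
[38] read 'b'  n6⇒n0 (fail-walked)
[39] read 'c'  n0⇒n6
[40] read 'a'  n6⇒n7

Result: [[2,2],[6,1],[6,2],[10,1],[10,2],[14,1],[14,2],[17,0],[18,0],[23,1],[23,2],[26,0],[27,0],[28,0],[29,0],[30,0],[33,1],[33,2]]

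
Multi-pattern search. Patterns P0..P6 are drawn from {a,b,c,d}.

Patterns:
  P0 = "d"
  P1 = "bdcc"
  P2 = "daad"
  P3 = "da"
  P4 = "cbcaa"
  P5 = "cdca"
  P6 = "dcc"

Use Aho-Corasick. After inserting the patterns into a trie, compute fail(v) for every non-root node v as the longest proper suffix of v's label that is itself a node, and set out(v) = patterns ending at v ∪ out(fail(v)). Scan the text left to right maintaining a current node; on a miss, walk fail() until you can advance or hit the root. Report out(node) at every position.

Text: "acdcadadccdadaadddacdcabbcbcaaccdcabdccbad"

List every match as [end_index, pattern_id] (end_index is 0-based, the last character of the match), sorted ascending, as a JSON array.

Build:
Trie (insert patterns):
  0='ε' goto b→2 c→9 d→1
  1='d' goto a→6 c→17  [P0 ends]
  2='b' goto d→3
  3='bd' goto c→4
  4='bdc' goto c→5
  5='bdcc' goto ·  [P1 ends]
  6='da' goto a→7  [P3 ends]
  7='daa' goto d→8
  8='daad' goto ·  [P2 ends]
  9='c' goto b→10 d→14
  10='cb' goto c→11
  11='cbc' goto a→12
  12='cbca' goto a→13
  13='cbcaa' goto ·  [P4 ends]
  14='cd' goto c→15
  15='cdc' goto a→16
  16='cdca' goto ·  [P5 ends]
  17='dc' goto c→18
  18='dcc' goto ·  [P6 ends]

Failure links (BFS by depth):
  n1('d'): parent n0 fail=0; on 'd' 0 → fail=0;  out {0}∪∅={0}
  n2('b'): parent n0 fail=0; on 'b' 0 → fail=0;  out ∅∪∅=∅
  n9('c'): parent n0 fail=0; on 'c' 0 → fail=0;  out ∅∪∅=∅
  n3('bd'): parent n2 fail=0; on 'd' 0 → fail=1;  out ∅∪{0}={0}
  n6('da'): parent n1 fail=0; on 'a' 0 → fail=0;  out {3}∪∅={3}
  n10('cb'): parent n9 fail=0; on 'b' 0 → fail=2;  out ∅∪∅=∅
  n14('cd'): parent n9 fail=0; on 'd' 0 → fail=1;  out ∅∪{0}={0}
  n17('dc'): parent n1 fail=0; on 'c' 0 → fail=9;  out ∅∪∅=∅
  n4('bdc'): parent n3 fail=1; on 'c' 1 → fail=17;  out ∅∪∅=∅
  n7('daa'): parent n6 fail=0; on 'a' 0 → fail=0;  out ∅∪∅=∅
  n11('cbc'): parent n10 fail=2; on 'c' 2→0 → fail=9;  out ∅∪∅=∅
  n15('cdc'): parent n14 fail=1; on 'c' 1 → fail=17;  out ∅∪∅=∅
  n18('dcc'): parent n17 fail=9; on 'c' 9→0 → fail=9;  out {6}∪∅={6}
  n5('bdcc'): parent n4 fail=17; on 'c' 17 → fail=18;  out {1}∪{6}={1,6}
  n8('daad'): parent n7 fail=0; on 'd' 0 → fail=1;  out {2}∪{0}={0,2}
  n12('cbca'): parent n11 fail=9; on 'a' 9→0 → fail=0;  out ∅∪∅=∅
  n16('cdca'): parent n15 fail=17; on 'a' 17→9→0 → fail=0;  out {5}∪∅={5}
  n13('cbcaa'): parent n12 fail=0; on 'a' 0 → fail=0;  out {4}∪∅={4}

Run:
i=0 'a': node 0→0
i=1 'c': node 0→9
i=2 'd': node 9→14  ** P0@[2:2]
i=3 'c': node 14→15
i=4 'a': node 15→16  ** P5@[1:4]
i=5 'd': node 16→1 (fail-walked)  ** P0@[5:5]
i=6 'a': node 1→6  ** P3@[5:6]
i=7 'd': node 6→1 (fail-walked)  ** P0@[7:7]
i=8 'c': node 1→17
i=9 'c': node 17→18  ** P6@[7:9]
i=10 'd': node 18→14 (fail-walked)  ** P0@[10:10]
i=11 'a': node 14→6 (fail-walked)  ** P3@[10:11]
i=12 'd': node 6→1 (fail-walked)  ** P0@[12:12]
i=13 'a': node 1→6  ** P3@[12:13]
i=14 'a': node 6→7
i=15 'd': node 7→8  ** P0@[15:15],P2@[12:15]
i=16 'd': node 8→1 (fail-walked)  ** P0@[16:16]
i=17 'd': node 1→1 (fail-walked)  ** P0@[17:17]
i=18 'a': node 1→6  ** P3@[17:18]
i=19 'c': node 6→9 (fail-walked)
i=20 'd': node 9→14  ** P0@[20:20]
i=21 'c': node 14→15
i=22 'a': node 15→16  ** P5@[19:22]
i=23 'b': node 16→2 (fail-walked)
i=24 'b': node 2→2 (fail-walked)
i=25 'c': node 2→9 (fail-walked)
i=26 'b': node 9→10
i=27 'c': node 10→11
i=28 'a': node 11→12
i=29 'a': node 12→13  ** P4@[25:29]
i=30 'c': node 13→9 (fail-walked)
i=31 'c': node 9→9 (fail-walked)
i=32 'd': node 9→14  ** P0@[32:32]
i=33 'c': node 14→15
i=34 'a': node 15→16  ** P5@[31:34]
i=35 'b': node 16→2 (fail-walked)
i=36 'd': node 2→3  ** P0@[36:36]
i=37 'c': node 3→4
i=38 'c': node 4→5  ** P1@[35:38],P6@[36:38]
i=39 'b': node 5→10 (fail-walked)
i=40 'a': node 10→0 (fail-walked)
i=41 'd': node 0→1  ** P0@[41:41]

Matches: [[2,0],[4,5],[5,0],[6,3],[7,0],[9,6],[10,0],[11,3],[12,0],[13,3],[15,0],[15,2],[16,0],[17,0],[18,3],[20,0],[22,5],[29,4],[32,0],[34,5],[36,0],[38,1],[38,6],[41,0]]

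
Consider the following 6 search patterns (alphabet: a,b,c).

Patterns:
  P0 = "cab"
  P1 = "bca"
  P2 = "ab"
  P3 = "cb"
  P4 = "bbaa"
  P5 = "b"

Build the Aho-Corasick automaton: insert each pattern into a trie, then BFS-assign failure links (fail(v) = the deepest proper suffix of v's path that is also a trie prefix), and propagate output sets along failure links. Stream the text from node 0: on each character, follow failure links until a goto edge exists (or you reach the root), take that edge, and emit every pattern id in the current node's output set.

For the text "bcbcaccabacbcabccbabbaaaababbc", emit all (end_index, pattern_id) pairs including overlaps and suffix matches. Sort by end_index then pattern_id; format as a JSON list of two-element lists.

Build:
Trie nodes:
  0='ε' goto a→7 b→4 c→1
  1='c' goto a→2 b→9
  2='ca' goto b→3
  3='cab' goto ·  [P0 ends]
  4='b' goto b→10 c→5  [P5 ends]
  5='bc' goto a→6
  6='bca' goto ·  [P1 ends]
  7='a' goto b→8
  8='ab' goto ·  [P2 ends]
  9='cb' goto ·  [P3 ends]
  10='bb' goto a→11
  11='bba' goto a→12
  12='bbaa' goto ·  [P4 ends]

BFS fail/out derivation:
  fail(1) 'c': from fail(0)=0 chase 'c': 0 ⇒ 0;  out=∅∪out(0)=∅
  fail(4) 'b': from fail(0)=0 chase 'b': 0 ⇒ 0;  out={5}∪out(0)={5}
  fail(7) 'a': from fail(0)=0 chase 'a': 0 ⇒ 0;  out=∅∪out(0)=∅
  fail(2) 'ca': from fail(1)=0 chase 'a': 0 ⇒ 7;  out=∅∪out(7)=∅
  fail(5) 'bc': from fail(4)=0 chase 'c': 0 ⇒ 1;  out=∅∪out(1)=∅
  fail(8) 'ab': from fail(7)=0 chase 'b': 0 ⇒ 4;  out={2}∪out(4)={2,5}
  fail(9) 'cb': from fail(1)=0 chase 'b': 0 ⇒ 4;  out={3}∪out(4)={3,5}
  fail(10) 'bb': from fail(4)=0 chase 'b': 0 ⇒ 4;  out=∅∪out(4)={5}
  fail(3) 'cab': from fail(2)=7 chase 'b': 7 ⇒ 8;  out={0}∪out(8)={0,2,5}
  fail(6) 'bca': from fail(5)=1 chase 'a': 1 ⇒ 2;  out={1}∪out(2)={1}
  fail(11) 'bba': from fail(10)=4 chase 'a': 4→0 ⇒ 7;  out=∅∪out(7)=∅
  fail(12) 'bbaa': from fail(11)=7 chase 'a': 7→0 ⇒ 7;  out={4}∪out(7)={4}

Run:
i=0 'b': node 0→4  → match P5@[0:0]
i=1 'c': node 4→5
i=2 'b': node 5→9 (via fail)  → match P3@[1:2],P5@[2:2]
i=3 'c': node 9→5 (via fail)
i=4 'a': node 5→6  → match P1@[2:4]
i=5 'c': node 6→1 (via fail)
i=6 'c': node 1→1 (via fail)
i=7 'a': node 1→2
i=8 'b': node 2→3  → match P0@[6:8],P2@[7:8],P5@[8:8]
i=9 'a': node 3→7 (via fail)
i=10 'c': node 7→1 (via fail)
i=11 'b': node 1→9  → match P3@[10:11],P5@[11:11]
i=12 'c': node 9→5 (via fail)
i=13 'a': node 5→6  → match P1@[11:13]
i=14 'b': node 6→3 (via fail)  → match P0@[12:14],P2@[13:14],P5@[14:14]
i=15 'c': node 3→5 (via fail)
i=16 'c': node 5→1 (via fail)
i=17 'b': node 1→9  → match P3@[16:17],P5@[17:17]
i=18 'a': node 9→7 (via fail)
i=19 'b': node 7→8  → match P2@[18:19],P5@[19:19]
i=20 'b': node 8→10 (via fail)  → match P5@[20:20]
i=21 'a': node 10→11
i=22 'a': node 11→12  → match P4@[19:22]
i=23 'a': node 12→7 (via fail)
i=24 'a': node 7→7 (via fail)
i=25 'b': node 7→8  → match P2@[24:25],P5@[25:25]
i=26 'a': node 8→7 (via fail)
i=27 'b': node 7→8  → match P2@[26:27],P5@[27:27]
i=28 'b': node 8→10 (via fail)  → match P5@[28:28]
i=29 'c': node 10→5 (via fail)

All matches (sorted): [[0,5],[2,3],[2,5],[4,1],[8,0],[8,2],[8,5],[11,3],[11,5],[13,1],[14,0],[14,2],[14,5],[17,3],[17,5],[19,2],[19,5],[20,5],[22,4],[25,2],[25,5],[27,2],[27,5],[28,5]]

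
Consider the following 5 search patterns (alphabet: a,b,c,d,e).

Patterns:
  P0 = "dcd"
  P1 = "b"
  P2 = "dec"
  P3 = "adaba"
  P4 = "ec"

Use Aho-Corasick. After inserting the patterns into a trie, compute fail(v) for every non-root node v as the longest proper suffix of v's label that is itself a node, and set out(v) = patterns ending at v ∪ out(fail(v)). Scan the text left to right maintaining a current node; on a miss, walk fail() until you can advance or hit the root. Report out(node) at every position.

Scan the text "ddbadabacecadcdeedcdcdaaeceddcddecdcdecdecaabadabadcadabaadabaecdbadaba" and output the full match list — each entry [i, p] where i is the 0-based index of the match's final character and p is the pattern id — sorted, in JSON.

Construct AC machine:
Trie nodes:
  n0 'ε': a→7 b→4 d→1 e→12
  n1 'd': c→2 e→5
  n2 'dc': d→3
  n3 'dcd': ·  ←P0
  n4 'b': ·  ←P1
  n5 'de': c→6
  n6 'dec': ·  ←P2
  n7 'a': d→8
  n8 'ad': a→9
  n9 'ada': b→10
  n10 'adab': a→11
  n11 'adaba': ·  ←P3
  n12 'e': c→13
  n13 'ec': ·  ←P4

BFS fail/out derivation:
  fail(1) 'd': from fail(0)=0 chase 'd': 0 ⇒ 0;  out=∅∪out(0)=∅
  fail(4) 'b': from fail(0)=0 chase 'b': 0 ⇒ 0;  out={1}∪out(0)={1}
  fail(7) 'a': from fail(0)=0 chase 'a': 0 ⇒ 0;  out=∅∪out(0)=∅
  fail(12) 'e': from fail(0)=0 chase 'e': 0 ⇒ 0;  out=∅∪out(0)=∅
  fail(2) 'dc': from fail(1)=0 chase 'c': 0 ⇒ 0;  out=∅∪out(0)=∅
  fail(5) 'de': from fail(1)=0 chase 'e': 0 ⇒ 12;  out=∅∪out(12)=∅
  fail(8) 'ad': from fail(7)=0 chase 'd': 0 ⇒ 1;  out=∅∪out(1)=∅
  fail(13) 'ec': from fail(12)=0 chase 'c': 0 ⇒ 0;  out={4}∪out(0)={4}
  fail(3) 'dcd': from fail(2)=0 chase 'd': 0 ⇒ 1;  out={0}∪out(1)={0}
  fail(6) 'dec': from fail(5)=12 chase 'c': 12 ⇒ 13;  out={2}∪out(13)={2,4}
  fail(9) 'ada': from fail(8)=1 chase 'a': 1→0 ⇒ 7;  out=∅∪out(7)=∅
  fail(10) 'adab': from fail(9)=7 chase 'b': 7→0 ⇒ 4;  out=∅∪out(4)={1}
  fail(11) 'adaba': from fail(10)=4 chase 'a': 4→0 ⇒ 7;  out={3}∪out(7)={3}

Scan:
[0] read 'd'  n0⇒n1
[1] read 'd'  n1⇒n1 (fail-walked)
[2] read 'b'  n1⇒n4 (fail-walked)  → match P1@[2:2]
[3] read 'a'  n4⇒n7 (fail-walked)
[4] read 'd'  n7⇒n8
[5] read 'a'  n8⇒n9
[6] read 'b'  n9⇒n10  → match P1@[6:6]
[7] read 'a'  n10⇒n11  → match P3@[3:7]
[8] read 'c'  n11⇒n0 (fail-walked)
[9] read 'e'  n0⇒n12
[10] read 'c'  n12⇒n13  → match P4@[9:10]
[11] read 'a'  n13⇒n7 (fail-walked)
[12] read 'd'  n7⇒n8
[13] read 'c'  n8⇒n2 (fail-walked)
[14] read 'd'  n2⇒n3  → match P0@[12:14]
[15] read 'e'  n3⇒n5 (fail-walked)
[16] read 'e'  n5⇒n12 (fail-walked)
[17] read 'd'  n12⇒n1 (fail-walked)
[18] read 'c'  n1⇒n2
[19] read 'd'  n2⇒n3  → match P0@[17:19]
[20] read 'c'  n3⇒n2 (fail-walked)
[21] read 'd'  n2⇒n3  → match P0@[19:21]
[22] read 'a'  n3⇒n7 (fail-walked)
[23] read 'a'  n7⇒n7 (fail-walked)
[24] read 'e'  n7⇒n12 (fail-walked)
[25] read 'c'  n12⇒n13  → match P4@[24:25]
[26] read 'e'  n13⇒n12 (fail-walked)
[27] read 'd'  n12⇒n1 (fail-walked)
[28] read 'd'  n1⇒n1 (fail-walked)
[29] read 'c'  n1⇒n2
[30] read 'd'  n2⇒n3  → match P0@[28:30]
[31] read 'd'  n3⇒n1 (fail-walked)
[32] read 'e'  n1⇒n5
[33] read 'c'  n5⇒n6  → match P2@[31:33],P4@[32:33]
[34] read 'd'  n6⇒n1 (fail-walked)
[35] read 'c'  n1⇒n2
[36] read 'd'  n2⇒n3  → match P0@[34:36]
[37] read 'e'  n3⇒n5 (fail-walked)
[38] read 'c'  n5⇒n6  → match P2@[36:38],P4@[37:38]
[39] read 'd'  n6⇒n1 (fail-walked)
[40] read 'e'  n1⇒n5
[41] read 'c'  n5⇒n6  → match P2@[39:41],P4@[40:41]
[42] read 'a'  n6⇒n7 (fail-walked)
[43] read 'a'  n7⇒n7 (fail-walked)
[44] read 'b'  n7⇒n4 (fail-walked)  → match P1@[44:44]
[45] read 'a'  n4⇒n7 (fail-walked)
[46] read 'd'  n7⇒n8
[47] read 'a'  n8⇒n9
[48] read 'b'  n9⇒n10  → match P1@[48:48]
[49] read 'a'  n10⇒n11  → match P3@[45:49]
[50] read 'd'  n11⇒n8 (fail-walked)
[51] read 'c'  n8⇒n2 (fail-walked)
[52] read 'a'  n2⇒n7 (fail-walked)
[53] read 'd'  n7⇒n8
[54] read 'a'  n8⇒n9
[55] read 'b'  n9⇒n10  → match P1@[55:55]
[56] read 'a'  n10⇒n11  → match P3@[52:56]
[57] read 'a'  n11⇒n7 (fail-walked)
[58] read 'd'  n7⇒n8
[59] read 'a'  n8⇒n9
[60] read 'b'  n9⇒n10  → match P1@[60:60]
[61] read 'a'  n10⇒n11  → match P3@[57:61]
[62] read 'e'  n11⇒n12 (fail-walked)
[63] read 'c'  n12⇒n13  → match P4@[62:63]
[64] read 'd'  n13⇒n1 (fail-walked)
[65] read 'b'  n1⇒n4 (fail-walked)  → match P1@[65:65]
[66] read 'a'  n4⇒n7 (fail-walked)
[67] read 'd'  n7⇒n8
[68] read 'a'  n8⇒n9
[69] read 'b'  n9⇒n10  → match P1@[69:69]
[70] read 'a'  n10⇒n11  → match P3@[66:70]

Result: [[2,1],[6,1],[7,3],[10,4],[14,0],[19,0],[21,0],[25,4],[30,0],[33,2],[33,4],[36,0],[38,2],[38,4],[41,2],[41,4],[44,1],[48,1],[49,3],[55,1],[56,3],[60,1],[61,3],[63,4],[65,1],[69,1],[70,3]]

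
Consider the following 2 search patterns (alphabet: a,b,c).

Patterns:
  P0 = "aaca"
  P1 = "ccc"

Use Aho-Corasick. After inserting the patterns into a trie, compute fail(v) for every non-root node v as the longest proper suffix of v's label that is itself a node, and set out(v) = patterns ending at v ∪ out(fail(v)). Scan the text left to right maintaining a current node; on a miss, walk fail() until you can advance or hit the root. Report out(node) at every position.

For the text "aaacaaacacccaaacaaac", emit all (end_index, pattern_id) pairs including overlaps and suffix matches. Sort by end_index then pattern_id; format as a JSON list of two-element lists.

Build:
Trie (insert patterns):
  n0 'ε': a→1 c→5
  n1 'a': a→2
  n2 'aa': c→3
  n3 'aac': a→4
  n4 'aaca': ·  ←P0
  n5 'c': c→6
  n6 'cc': c→7
  n7 'ccc': ·  ←P1

BFS fail/out derivation:
  n1('a'): parent n0 fail=0; on 'a' 0 → fail=0;  out ∅∪∅=∅
  n5('c'): parent n0 fail=0; on 'c' 0 → fail=0;  out ∅∪∅=∅
  n2('aa'): parent n1 fail=0; on 'a' 0 → fail=1;  out ∅∪∅=∅
  n6('cc'): parent n5 fail=0; on 'c' 0 → fail=5;  out ∅∪∅=∅
  n3('aac'): parent n2 fail=1; on 'c' 1→0 → fail=5;  out ∅∪∅=∅
  n7('ccc'): parent n6 fail=5; on 'c' 5 → fail=6;  out {1}∪∅={1}
  n4('aaca'): parent n3 fail=5; on 'a' 5→0 → fail=1;  out {0}∪∅={0}

Run:
i=0 'a': node 0→1
i=1 'a': node 1→2
i=2 'a': node 2→2 ·f
i=3 'c': node 2→3
i=4 'a': node 3→4  → match P0@[1:4]
i=5 'a': node 4→2 ·f
i=6 'a': node 2→2 ·f
i=7 'c': node 2→3
i=8 'a': node 3→4  → match P0@[5:8]
i=9 'c': node 4→5 ·f
i=10 'c': node 5→6
i=11 'c': node 6→7  → match P1@[9:11]
i=12 'a': node 7→1 ·f
i=13 'a': node 1→2
i=14 'a': node 2→2 ·f
i=15 'c': node 2→3
i=16 'a': node 3→4  → match P0@[13:16]
i=17 'a': node 4→2 ·f
i=18 'a': node 2→2 ·f
i=19 'c': node 2→3

All matches (sorted): [[4,0],[8,0],[11,1],[16,0]]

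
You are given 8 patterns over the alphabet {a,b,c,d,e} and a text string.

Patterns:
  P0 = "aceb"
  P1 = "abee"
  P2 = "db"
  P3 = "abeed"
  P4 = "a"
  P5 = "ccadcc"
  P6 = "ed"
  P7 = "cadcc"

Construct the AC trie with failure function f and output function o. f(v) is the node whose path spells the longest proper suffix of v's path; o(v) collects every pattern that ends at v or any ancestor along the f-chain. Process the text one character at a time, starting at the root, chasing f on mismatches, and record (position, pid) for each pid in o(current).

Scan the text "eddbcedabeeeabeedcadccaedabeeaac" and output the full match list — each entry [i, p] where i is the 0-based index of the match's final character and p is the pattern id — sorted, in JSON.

Build automaton:
Trie (insert patterns):
  n0 'ε': a→1 c→11 d→8 e→17
  n1 'a': b→5 c→2  ←P4
  n2 'ac': e→3
  n3 'ace': b→4
  n4 'aceb': ·  ←P0
  n5 'ab': e→6
  n6 'abe': e→7
  n7 'abee': d→10  ←P1
  n8 'd': b→9
  n9 'db': ·  ←P2
  n10 'abeed': ·  ←P3
  n11 'c': a→19 c→12
  n12 'cc': a→13
  n13 'cca': d→14
  n14 'ccad': c→15
  n15 'ccadc': c→16
  n16 'ccadcc': ·  ←P5
  n17 'e': d→18
  n18 'ed': ·  ←P6
  n19 'ca': d→20
  n20 'cad': c→21
  n21 'cadc': c→22
  n22 'cadcc': ·  ←P7

BFS fail/out derivation:
  n1('a'): parent n0 fail=0; on 'a' 0 → fail=0;  out {4}∪∅={4}
  n8('d'): parent n0 fail=0; on 'd' 0 → fail=0;  out ∅∪∅=∅
  n11('c'): parent n0 fail=0; on 'c' 0 → fail=0;  out ∅∪∅=∅
  n17('e'): parent n0 fail=0; on 'e' 0 → fail=0;  out ∅∪∅=∅
  n2('ac'): parent n1 fail=0; on 'c' 0 → fail=11;  out ∅∪∅=∅
  n5('ab'): parent n1 fail=0; on 'b' 0 → fail=0;  out ∅∪∅=∅
  n9('db'): parent n8 fail=0; on 'b' 0 → fail=0;  out {2}∪∅={2}
  n12('cc'): parent n11 fail=0; on 'c' 0 → fail=11;  out ∅∪∅=∅
  n18('ed'): parent n17 fail=0; on 'd' 0 → fail=8;  out {6}∪∅={6}
  n19('ca'): parent n11 fail=0; on 'a' 0 → fail=1;  out ∅∪{4}={4}
  n3('ace'): parent n2 fail=11; on 'e' 11→0 → fail=17;  out ∅∪∅=∅
  n6('abe'): parent n5 fail=0; on 'e' 0 → fail=17;  out ∅∪∅=∅
  n13('cca'): parent n12 fail=11; on 'a' 11 → fail=19;  out ∅∪{4}={4}
  n20('cad'): parent n19 fail=1; on 'd' 1→0 → fail=8;  out ∅∪∅=∅
  n4('aceb'): parent n3 fail=17; on 'b' 17→0 → fail=0;  out {0}∪∅={0}
  n7('abee'): parent n6 fail=17; on 'e' 17→0 → fail=17;  out {1}∪∅={1}
  n14('ccad'): parent n13 fail=19; on 'd' 19 → fail=20;  out ∅∪∅=∅
  n21('cadc'): parent n20 fail=8; on 'c' 8→0 → fail=11;  out ∅∪∅=∅
  n10('abeed'): parent n7 fail=17; on 'd' 17 → fail=18;  out {3}∪{6}={3,6}
  n15('ccadc'): parent n14 fail=20; on 'c' 20 → fail=21;  out ∅∪∅=∅
  n22('cadcc'): parent n21 fail=11; on 'c' 11 → fail=12;  out {7}∪∅={7}
  n16('ccadcc'): parent n15 fail=21; on 'c' 21 → fail=22;  out {5}∪{7}={5,7}

Run:
pos 0 'e': at 17
pos 1 'd': at 18  emit P6@[0:1]
pos 2 'd': at 8 (fail-walked)
pos 3 'b': at 9  emit P2@[2:3]
pos 4 'c': at 11 (fail-walked)
pos 5 'e': at 17 (fail-walked)
pos 6 'd': at 18  emit P6@[5:6]
pos 7 'a': at 1 (fail-walked)  emit P4@[7:7]
pos 8 'b': at 5
pos 9 'e': at 6
pos 10 'e': at 7  emit P1@[7:10]
pos 11 'e': at 17 (fail-walked)
pos 12 'a': at 1 (fail-walked)  emit P4@[12:12]
pos 13 'b': at 5
pos 14 'e': at 6
pos 15 'e': at 7  emit P1@[12:15]
pos 16 'd': at 10  emit P3@[12:16],P6@[15:16]
pos 17 'c': at 11 (fail-walked)
pos 18 'a': at 19  emit P4@[18:18]
pos 19 'd': at 20
pos 20 'c': at 21
pos 21 'c': at 22  emit P7@[17:21]
pos 22 'a': at 13 (fail-walked)  emit P4@[22:22]
pos 23 'e': at 17 (fail-walked)
pos 24 'd': at 18  emit P6@[23:24]
pos 25 'a': at 1 (fail-walked)  emit P4@[25:25]
pos 26 'b': at 5
pos 27 'e': at 6
pos 28 'e': at 7  emit P1@[25:28]
pos 29 'a': at 1 (fail-walked)  emit P4@[29:29]
pos 30 'a': at 1 (fail-walked)  emit P4@[30:30]
pos 31 'c': at 2

All matches (sorted): [[1,6],[3,2],[6,6],[7,4],[10,1],[12,4],[15,1],[16,3],[16,6],[18,4],[21,7],[22,4],[24,6],[25,4],[28,1],[29,4],[30,4]]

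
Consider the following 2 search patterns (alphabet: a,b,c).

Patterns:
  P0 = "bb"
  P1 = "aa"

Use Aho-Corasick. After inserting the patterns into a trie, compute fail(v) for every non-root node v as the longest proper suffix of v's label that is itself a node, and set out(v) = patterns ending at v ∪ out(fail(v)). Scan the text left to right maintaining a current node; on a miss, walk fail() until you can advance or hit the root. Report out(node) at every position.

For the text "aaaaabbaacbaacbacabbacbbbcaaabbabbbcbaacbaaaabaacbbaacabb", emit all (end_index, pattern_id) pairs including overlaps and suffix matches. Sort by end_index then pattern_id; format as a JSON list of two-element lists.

Construct AC machine:
Trie nodes:
  0='ε' goto a→3 b→1
  1='b' goto b→2
  2='bb' goto ·  [P0 ends]
  3='a' goto a→4
  4='aa' goto ·  [P1 ends]

Failure links (BFS by depth):
  n1('b'): parent n0 fail=0; on 'b' 0 → fail=0;  out ∅∪∅=∅
  n3('a'): parent n0 fail=0; on 'a' 0 → fail=0;  out ∅∪∅=∅
  n2('bb'): parent n1 fail=0; on 'b' 0 → fail=1;  out {0}∪∅={0}
  n4('aa'): parent n3 fail=0; on 'a' 0 → fail=3;  out {1}∪∅={1}

Text stream:
i=0 'a': node 0→3
i=1 'a': node 3→4  emit P1@[0:1]
i=2 'a': node 4→4 (via fail)  emit P1@[1:2]
i=3 'a': node 4→4 (via fail)  emit P1@[2:3]
i=4 'a': node 4→4 (via fail)  emit P1@[3:4]
i=5 'b': node 4→1 (via fail)
i=6 'b': node 1→2  emit P0@[5:6]
i=7 'a': node 2→3 (via fail)
i=8 'a': node 3→4  emit P1@[7:8]
i=9 'c': node 4→0 (via fail)
i=10 'b': node 0→1
i=11 'a': node 1→3 (via fail)
i=12 'a': node 3→4  emit P1@[11:12]
i=13 'c': node 4→0 (via fail)
i=14 'b': node 0→1
i=15 'a': node 1→3 (via fail)
i=16 'c': node 3→0 (via fail)
i=17 'a': node 0→3
i=18 'b': node 3→1 (via fail)
i=19 'b': node 1→2  emit P0@[18:19]
i=20 'a': node 2→3 (via fail)
i=21 'c': node 3→0 (via fail)
i=22 'b': node 0→1
i=23 'b': node 1→2  emit P0@[22:23]
i=24 'b': node 2→2 (via fail)  emit P0@[23:24]
i=25 'c': node 2→0 (via fail)
i=26 'a': node 0→3
i=27 'a': node 3→4  emit P1@[26:27]
i=28 'a': node 4→4 (via fail)  emit P1@[27:28]
i=29 'b': node 4→1 (via fail)
i=30 'b': node 1→2  emit P0@[29:30]
i=31 'a': node 2→3 (via fail)
i=32 'b': node 3→1 (via fail)
i=33 'b': node 1→2  emit P0@[32:33]
i=34 'b': node 2→2 (via fail)  emit P0@[33:34]
i=35 'c': node 2→0 (via fail)
i=36 'b': node 0→1
i=37 'a': node 1→3 (via fail)
i=38 'a': node 3→4  emit P1@[37:38]
i=39 'c': node 4→0 (via fail)
i=40 'b': node 0→1
i=41 'a': node 1→3 (via fail)
i=42 'a': node 3→4  emit P1@[41:42]
i=43 'a': node 4→4 (via fail)  emit P1@[42:43]
i=44 'a': node 4→4 (via fail)  emit P1@[43:44]
i=45 'b': node 4→1 (via fail)
i=46 'a': node 1→3 (via fail)
i=47 'a': node 3→4  emit P1@[46:47]
i=48 'c': node 4→0 (via fail)
i=49 'b': node 0→1
i=50 'b': node 1→2  emit P0@[49:50]
i=51 'a': node 2→3 (via fail)
i=52 'a': node 3→4  emit P1@[51:52]
i=53 'c': node 4→0 (via fail)
i=54 'a': node 0→3
i=55 'b': node 3→1 (via fail)
i=56 'b': node 1→2  emit P0@[55:56]

Matches: [[1,1],[2,1],[3,1],[4,1],[6,0],[8,1],[12,1],[19,0],[23,0],[24,0],[27,1],[28,1],[30,0],[33,0],[34,0],[38,1],[42,1],[43,1],[44,1],[47,1],[50,0],[52,1],[56,0]]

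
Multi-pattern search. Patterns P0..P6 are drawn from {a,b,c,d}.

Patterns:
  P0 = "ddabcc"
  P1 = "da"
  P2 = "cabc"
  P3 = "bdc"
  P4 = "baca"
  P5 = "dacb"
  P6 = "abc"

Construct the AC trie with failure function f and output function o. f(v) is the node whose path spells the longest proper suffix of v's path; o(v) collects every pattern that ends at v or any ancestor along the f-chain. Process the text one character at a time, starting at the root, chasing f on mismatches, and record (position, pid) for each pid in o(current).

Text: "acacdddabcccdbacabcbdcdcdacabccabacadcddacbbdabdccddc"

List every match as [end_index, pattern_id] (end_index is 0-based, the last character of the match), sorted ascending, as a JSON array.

Build automaton:
Trie nodes:
  0='ε' goto a→20 b→12 c→8 d→1
  1='d' goto a→7 d→2
  2='dd' goto a→3
  3='dda' goto b→4
  4='ddab' goto c→5
  5='ddabc' goto c→6
  6='ddabcc' goto ·  [P0 ends]
  7='da' goto c→18  [P1 ends]
  8='c' goto a→9
  9='ca' goto b→10
  10='cab' goto c→11
  11='cabc' goto ·  [P2 ends]
  12='b' goto a→15 d→13
  13='bd' goto c→14
  14='bdc' goto ·  [P3 ends]
  15='ba' goto c→16
  16='bac' goto a→17
  17='baca' goto ·  [P4 ends]
  18='dac' goto b→19
  19='dacb' goto ·  [P5 ends]
  20='a' goto b→21
  21='ab' goto c→22
  22='abc' goto ·  [P6 ends]

BFS fail/out derivation:
  fail(1) 'd': from fail(0)=0 chase 'd': 0 ⇒ 0;  out=∅∪out(0)=∅
  fail(8) 'c': from fail(0)=0 chase 'c': 0 ⇒ 0;  out=∅∪out(0)=∅
  fail(12) 'b': from fail(0)=0 chase 'b': 0 ⇒ 0;  out=∅∪out(0)=∅
  fail(20) 'a': from fail(0)=0 chase 'a': 0 ⇒ 0;  out=∅∪out(0)=∅
  fail(2) 'dd': from fail(1)=0 chase 'd': 0 ⇒ 1;  out=∅∪out(1)=∅
  fail(7) 'da': from fail(1)=0 chase 'a': 0 ⇒ 20;  out={1}∪out(20)={1}
  fail(9) 'ca': from fail(8)=0 chase 'a': 0 ⇒ 20;  out=∅∪out(20)=∅
  fail(13) 'bd': from fail(12)=0 chase 'd': 0 ⇒ 1;  out=∅∪out(1)=∅
  fail(15) 'ba': from fail(12)=0 chase 'a': 0 ⇒ 20;  out=∅∪out(20)=∅
  fail(21) 'ab': from fail(20)=0 chase 'b': 0 ⇒ 12;  out=∅∪out(12)=∅
  fail(3) 'dda': from fail(2)=1 chase 'a': 1 ⇒ 7;  out=∅∪out(7)={1}
  fail(10) 'cab': from fail(9)=20 chase 'b': 20 ⇒ 21;  out=∅∪out(21)=∅
  fail(14) 'bdc': from fail(13)=1 chase 'c': 1→0 ⇒ 8;  out={3}∪out(8)={3}
  fail(16) 'bac': from fail(15)=20 chase 'c': 20→0 ⇒ 8;  out=∅∪out(8)=∅
  fail(18) 'dac': from fail(7)=20 chase 'c': 20→0 ⇒ 8;  out=∅∪out(8)=∅
  fail(22) 'abc': from fail(21)=12 chase 'c': 12→0 ⇒ 8;  out={6}∪out(8)={6}
  fail(4) 'ddab': from fail(3)=7 chase 'b': 7→20 ⇒ 21;  out=∅∪out(21)=∅
  fail(11) 'cabc': from fail(10)=21 chase 'c': 21 ⇒ 22;  out={2}∪out(22)={2,6}
  fail(17) 'baca': from fail(16)=8 chase 'a': 8 ⇒ 9;  out={4}∪out(9)={4}
  fail(19) 'dacb': from fail(18)=8 chase 'b': 8→0 ⇒ 12;  out={5}∪out(12)={5}
  fail(5) 'ddabc': from fail(4)=21 chase 'c': 21 ⇒ 22;  out=∅∪out(22)={6}
  fail(6) 'ddabcc': from fail(5)=22 chase 'c': 22→8→0 ⇒ 8;  out={0}∪out(8)={0}

Text stream:
[0] read 'a'  n0⇒n20
[1] read 'c'  n20⇒n8 ·f
[2] read 'a'  n8⇒n9
[3] read 'c'  n9⇒n8 ·f
[4] read 'd'  n8⇒n1 ·f
[5] read 'd'  n1⇒n2
[6] read 'd'  n2⇒n2 ·f
[7] read 'a'  n2⇒n3  ** P1@[6:7]
[8] read 'b'  n3⇒n4
[9] read 'c'  n4⇒n5  ** P6@[7:9]
[10] read 'c'  n5⇒n6  ** P0@[5:10]
[11] read 'c'  n6⇒n8 ·f
[12] read 'd'  n8⇒n1 ·f
[13] read 'b'  n1⇒n12 ·f
[14] read 'a'  n12⇒n15
[15] read 'c'  n15⇒n16
[16] read 'a'  n16⇒n17  ** P4@[13:16]
[17] read 'b'  n17⇒n10 ·f
[18] read 'c'  n10⇒n11  ** P2@[15:18],P6@[16:18]
[19] read 'b'  n11⇒n12 ·f
[20] read 'd'  n12⇒n13
[21] read 'c'  n13⇒n14  ** P3@[19:21]
[22] read 'd'  n14⇒n1 ·f
[23] read 'c'  n1⇒n8 ·f
[24] read 'd'  n8⇒n1 ·f
[25] read 'a'  n1⇒n7  ** P1@[24:25]
[26] read 'c'  n7⇒n18
[27] read 'a'  n18⇒n9 ·f
[28] read 'b'  n9⇒n10
[29] read 'c'  n10⇒n11  ** P2@[26:29],P6@[27:29]
[30] read 'c'  n11⇒n8 ·f
[31] read 'a'  n8⇒n9
[32] read 'b'  n9⇒n10
[33] read 'a'  n10⇒n15 ·f
[34] read 'c'  n15⇒n16
[35] read 'a'  n16⇒n17  ** P4@[32:35]
[36] read 'd'  n17⇒n1 ·f
[37] read 'c'  n1⇒n8 ·f
[38] read 'd'  n8⇒n1 ·f
[39] read 'd'  n1⇒n2
[40] read 'a'  n2⇒n3  ** P1@[39:40]
[41] read 'c'  n3⇒n18 ·f
[42] read 'b'  n18⇒n19  ** P5@[39:42]
[43] read 'b'  n19⇒n12 ·f
[44] read 'd'  n12⇒n13
[45] read 'a'  n13⇒n7 ·f  ** P1@[44:45]
[46] read 'b'  n7⇒n21 ·f
[47] read 'd'  n21⇒n13 ·f
[48] read 'c'  n13⇒n14  ** P3@[46:48]
[49] read 'c'  n14⇒n8 ·f
[50] read 'd'  n8⇒n1 ·f
[51] read 'd'  n1⇒n2
[52] read 'c'  n2⇒n8 ·f

All matches (sorted): [[7,1],[9,6],[10,0],[16,4],[18,2],[18,6],[21,3],[25,1],[29,2],[29,6],[35,4],[40,1],[42,5],[45,1],[48,3]]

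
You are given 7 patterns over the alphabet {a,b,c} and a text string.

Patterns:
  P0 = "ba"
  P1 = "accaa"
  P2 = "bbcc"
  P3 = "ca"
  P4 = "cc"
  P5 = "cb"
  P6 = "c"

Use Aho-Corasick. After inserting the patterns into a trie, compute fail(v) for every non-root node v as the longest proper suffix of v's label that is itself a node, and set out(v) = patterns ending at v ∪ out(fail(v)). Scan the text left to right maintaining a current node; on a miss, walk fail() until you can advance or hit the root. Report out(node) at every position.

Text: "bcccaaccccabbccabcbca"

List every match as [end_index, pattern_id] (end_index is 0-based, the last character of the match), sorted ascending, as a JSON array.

Construct AC machine:
Trie nodes:
  0='ε' goto a→3 b→1 c→11
  1='b' goto a→2 b→8
  2='ba' goto ·  ←P0
  3='a' goto c→4
  4='ac' goto c→5
  5='acc' goto a→6
  6='acca' goto a→7
  7='accaa' goto ·  ←P1
  8='bb' goto c→9
  9='bbc' goto c→10
  10='bbcc' goto ·  ←P2
  11='c' goto a→12 b→14 c→13  ←P6
  12='ca' goto ·  ←P3
  13='cc' goto ·  ←P4
  14='cb' goto ·  ←P5

BFS fail/out derivation:
  fail(1) 'b': from fail(0)=0 chase 'b': 0 ⇒ 0;  out=∅∪out(0)=∅
  fail(3) 'a': from fail(0)=0 chase 'a': 0 ⇒ 0;  out=∅∪out(0)=∅
  fail(11) 'c': from fail(0)=0 chase 'c': 0 ⇒ 0;  out={6}∪out(0)={6}
  fail(2) 'ba': from fail(1)=0 chase 'a': 0 ⇒ 3;  out={0}∪out(3)={0}
  fail(4) 'ac': from fail(3)=0 chase 'c': 0 ⇒ 11;  out=∅∪out(11)={6}
  fail(8) 'bb': from fail(1)=0 chase 'b': 0 ⇒ 1;  out=∅∪out(1)=∅
  fail(12) 'ca': from fail(11)=0 chase 'a': 0 ⇒ 3;  out={3}∪out(3)={3}
  fail(13) 'cc': from fail(11)=0 chase 'c': 0 ⇒ 11;  out={4}∪out(11)={4,6}
  fail(14) 'cb': from fail(11)=0 chase 'b': 0 ⇒ 1;  out={5}∪out(1)={5}
  fail(5) 'acc': from fail(4)=11 chase 'c': 11 ⇒ 13;  out=∅∪out(13)={4,6}
  fail(9) 'bbc': from fail(8)=1 chase 'c': 1→0 ⇒ 11;  out=∅∪out(11)={6}
  fail(6) 'acca': from fail(5)=13 chase 'a': 13→11 ⇒ 12;  out=∅∪out(12)={3}
  fail(10) 'bbcc': from fail(9)=11 chase 'c': 11 ⇒ 13;  out={2}∪out(13)={2,4,6}
  fail(7) 'accaa': from fail(6)=12 chase 'a': 12→3→0 ⇒ 3;  out={1}∪out(3)={1}

Scan:
[0] read 'b'  n0⇒n1
[1] read 'c'  n1⇒n11 (fail-walked)  ** P6@[1:1]
[2] read 'c'  n11⇒n13  ** P4@[1:2],P6@[2:2]
[3] read 'c'  n13⇒n13 (fail-walked)  ** P4@[2:3],P6@[3:3]
[4] read 'a'  n13⇒n12 (fail-walked)  ** P3@[3:4]
[5] read 'a'  n12⇒n3 (fail-walked)
[6] read 'c'  n3⇒n4  ** P6@[6:6]
[7] read 'c'  n4⇒n5  ** P4@[6:7],P6@[7:7]
[8] read 'c'  n5⇒n13 (fail-walked)  ** P4@[7:8],P6@[8:8]
[9] read 'c'  n13⇒n13 (fail-walked)  ** P4@[8:9],P6@[9:9]
[10] read 'a'  n13⇒n12 (fail-walked)  ** P3@[9:10]
[11] read 'b'  n12⇒n1 (fail-walked)
[12] read 'b'  n1⇒n8
[13] read 'c'  n8⇒n9  ** P6@[13:13]
[14] read 'c'  n9⇒n10  ** P2@[11:14],P4@[13:14],P6@[14:14]
[15] read 'a'  n10⇒n12 (fail-walked)  ** P3@[14:15]
[16] read 'b'  n12⇒n1 (fail-walked)
[17] read 'c'  n1⇒n11 (fail-walked)  ** P6@[17:17]
[18] read 'b'  n11⇒n14  ** P5@[17:18]
[19] read 'c'  n14⇒n11 (fail-walked)  ** P6@[19:19]
[20] read 'a'  n11⇒n12  ** P3@[19:20]

Result: [[1,6],[2,4],[2,6],[3,4],[3,6],[4,3],[6,6],[7,4],[7,6],[8,4],[8,6],[9,4],[9,6],[10,3],[13,6],[14,2],[14,4],[14,6],[15,3],[17,6],[18,5],[19,6],[20,3]]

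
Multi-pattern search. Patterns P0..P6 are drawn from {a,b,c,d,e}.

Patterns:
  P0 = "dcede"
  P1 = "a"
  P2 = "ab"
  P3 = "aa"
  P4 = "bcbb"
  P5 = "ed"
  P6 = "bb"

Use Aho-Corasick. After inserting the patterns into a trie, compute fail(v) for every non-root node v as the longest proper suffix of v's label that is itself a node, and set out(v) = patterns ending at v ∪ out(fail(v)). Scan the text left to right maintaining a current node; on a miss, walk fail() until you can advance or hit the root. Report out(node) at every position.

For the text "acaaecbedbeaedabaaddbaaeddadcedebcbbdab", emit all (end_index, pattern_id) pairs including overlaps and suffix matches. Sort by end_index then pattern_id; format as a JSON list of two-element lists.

Build automaton:
Trie nodes:
  n0 'ε': a→6 b→9 d→1 e→13
  n1 'd': c→2
  n2 'dc': e→3
  n3 'dce': d→4
  n4 'dced': e→5
  n5 'dcede': ·  [P0 ends]
  n6 'a': a→8 b→7  [P1 ends]
  n7 'ab': ·  [P2 ends]
  n8 'aa': ·  [P3 ends]
  n9 'b': b→15 c→10
  n10 'bc': b→11
  n11 'bcb': b→12
  n12 'bcbb': ·  [P4 ends]
  n13 'e': d→14
  n14 'ed': ·  [P5 ends]
  n15 'bb': ·  [P6 ends]

Failure links (BFS by depth):
  n1('d'): parent n0 fail=0; on 'd' 0 → fail=0;  out ∅∪∅=∅
  n6('a'): parent n0 fail=0; on 'a' 0 → fail=0;  out {1}∪∅={1}
  n9('b'): parent n0 fail=0; on 'b' 0 → fail=0;  out ∅∪∅=∅
  n13('e'): parent n0 fail=0; on 'e' 0 → fail=0;  out ∅∪∅=∅
  n2('dc'): parent n1 fail=0; on 'c' 0 → fail=0;  out ∅∪∅=∅
  n7('ab'): parent n6 fail=0; on 'b' 0 → fail=9;  out {2}∪∅={2}
  n8('aa'): parent n6 fail=0; on 'a' 0 → fail=6;  out {3}∪{1}={1,3}
  n10('bc'): parent n9 fail=0; on 'c' 0 → fail=0;  out ∅∪∅=∅
  n14('ed'): parent n13 fail=0; on 'd' 0 → fail=1;  out {5}∪∅={5}
  n15('bb'): parent n9 fail=0; on 'b' 0 → fail=9;  out {6}∪∅={6}
  n3('dce'): parent n2 fail=0; on 'e' 0 → fail=13;  out ∅∪∅=∅
  n11('bcb'): parent n10 fail=0; on 'b' 0 → fail=9;  out ∅∪∅=∅
  n4('dced'): parent n3 fail=13; on 'd' 13 → fail=14;  out ∅∪{5}={5}
  n12('bcbb'): parent n11 fail=9; on 'b' 9 → fail=15;  out {4}∪{6}={4,6}
  n5('dcede'): parent n4 fail=14; on 'e' 14→1→0 → fail=13;  out {0}∪∅={0}

Text stream:
i=0 'a': node 0→6  → match P1@[0:0]
i=1 'c': node 6→0 (via fail)
i=2 'a': node 0→6  → match P1@[2:2]
i=3 'a': node 6→8  → match P1@[3:3],P3@[2:3]
i=4 'e': node 8→13 (via fail)
i=5 'c': node 13→0 (via fail)
i=6 'b': node 0→9
i=7 'e': node 9→13 (via fail)
i=8 'd': node 13→14  → match P5@[7:8]
i=9 'b': node 14→9 (via fail)
i=10 'e': node 9→13 (via fail)
i=11 'a': node 13→6 (via fail)  → match P1@[11:11]
i=12 'e': node 6→13 (via fail)
i=13 'd': node 13→14  → match P5@[12:13]
i=14 'a': node 14→6 (via fail)  → match P1@[14:14]
i=15 'b': node 6→7  → match P2@[14:15]
i=16 'a': node 7→6 (via fail)  → match P1@[16:16]
i=17 'a': node 6→8  → match P1@[17:17],P3@[16:17]
i=18 'd': node 8→1 (via fail)
i=19 'd': node 1→1 (via fail)
i=20 'b': node 1→9 (via fail)
i=21 'a': node 9→6 (via fail)  → match P1@[21:21]
i=22 'a': node 6→8  → match P1@[22:22],P3@[21:22]
i=23 'e': node 8→13 (via fail)
i=24 'd': node 13→14  → match P5@[23:24]
i=25 'd': node 14→1 (via fail)
i=26 'a': node 1→6 (via fail)  → match P1@[26:26]
i=27 'd': node 6→1 (via fail)
i=28 'c': node 1→2
i=29 'e': node 2→3
i=30 'd': node 3→4  → match P5@[29:30]
i=31 'e': node 4→5  → match P0@[27:31]
i=32 'b': node 5→9 (via fail)
i=33 'c': node 9→10
i=34 'b': node 10→11
i=35 'b': node 11→12  → match P4@[32:35],P6@[34:35]
i=36 'd': node 12→1 (via fail)
i=37 'a': node 1→6 (via fail)  → match P1@[37:37]
i=38 'b': node 6→7  → match P2@[37:38]

Result: [[0,1],[2,1],[3,1],[3,3],[8,5],[11,1],[13,5],[14,1],[15,2],[16,1],[17,1],[17,3],[21,1],[22,1],[22,3],[24,5],[26,1],[30,5],[31,0],[35,4],[35,6],[37,1],[38,2]]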